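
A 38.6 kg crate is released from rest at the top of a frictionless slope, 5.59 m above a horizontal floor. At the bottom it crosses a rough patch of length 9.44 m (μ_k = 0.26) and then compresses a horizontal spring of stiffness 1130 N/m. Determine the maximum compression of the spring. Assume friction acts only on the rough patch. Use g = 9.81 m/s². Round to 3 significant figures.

Initial energy: E₁ = mgh = (38.6)(9.81)(5.59) = 2116.7 J
Friction removes W_f = μ_k mg d = (0.26)(38.6)(9.81)(9.44) = 929.4 J
Energy reaching the spring: E = 2116.7 − 929.4 = 1187.3 J
At max compression ½kx² = E ⇒ x = √(2E/k) = √(2 × 1187.3/1130) = 1.450 m

x = 1.45 m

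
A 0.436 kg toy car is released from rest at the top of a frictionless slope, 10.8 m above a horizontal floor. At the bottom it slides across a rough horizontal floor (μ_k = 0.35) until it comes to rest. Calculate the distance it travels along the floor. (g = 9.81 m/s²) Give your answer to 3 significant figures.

Energy at the top = energy at the end + work done against friction:
At rest all PE has been dissipated by friction: mgh = μ_k m g d
d = h/μ_k = 10.8/0.35 = 30.86 m

d = 30.9 m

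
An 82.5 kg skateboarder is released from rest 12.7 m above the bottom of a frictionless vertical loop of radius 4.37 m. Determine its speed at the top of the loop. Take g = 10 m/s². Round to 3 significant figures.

v = 8.90 m/s

Energy conservation: mgh = ½mv_top² + mg(2r)
v_top² = 2g(h − 2r) = 2(10)(12.7 − 8.740) = 79.20
v_top = 8.899 m/s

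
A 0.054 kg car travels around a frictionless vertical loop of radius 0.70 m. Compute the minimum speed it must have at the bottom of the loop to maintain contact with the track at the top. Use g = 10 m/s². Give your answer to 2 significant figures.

At the top: mg = mv_top²/r ⇒ v_top² = gr = 7.000 m²/s²
Energy from bottom to top (height 2r): ½mv_bot² = ½mv_top² + mg(2r)
v_bot² = gr + 4gr = 5gr = 35.00
v_bot = √(5gr) = 5.916 m/s

v = 5.9 m/s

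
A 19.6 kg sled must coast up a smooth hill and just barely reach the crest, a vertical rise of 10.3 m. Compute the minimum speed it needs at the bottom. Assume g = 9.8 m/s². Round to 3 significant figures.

v = 14.2 m/s

At the top it is momentarily at rest, so all KE converts to PE: ½mv² = mgh
v = √(2gh) = √(2 × 9.8 × 10.3) = 14.21 m/s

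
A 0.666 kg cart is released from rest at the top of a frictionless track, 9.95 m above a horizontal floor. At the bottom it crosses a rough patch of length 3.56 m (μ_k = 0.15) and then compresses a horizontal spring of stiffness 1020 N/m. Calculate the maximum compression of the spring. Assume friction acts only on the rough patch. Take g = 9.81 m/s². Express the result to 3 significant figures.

Initial energy: E₁ = mgh = (0.666)(9.81)(9.95) = 65.008 J
Friction removes W_f = μ_k mg d = (0.15)(0.666)(9.81)(3.56) = 3.489 J
Energy reaching the spring: E = 65.008 − 3.489 = 61.519 J
At max compression ½kx² = E ⇒ x = √(2E/k) = √(2 × 61.519/1020) = 0.3473 m

x = 0.347 m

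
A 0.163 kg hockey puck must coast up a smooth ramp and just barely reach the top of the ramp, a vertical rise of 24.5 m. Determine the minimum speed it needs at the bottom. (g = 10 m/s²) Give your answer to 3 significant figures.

v = 22.1 m/s

At the top it is momentarily at rest, so all KE converts to PE: ½mv² = mgh
v = √(2gh) = √(2 × 10 × 24.5) = 22.14 m/s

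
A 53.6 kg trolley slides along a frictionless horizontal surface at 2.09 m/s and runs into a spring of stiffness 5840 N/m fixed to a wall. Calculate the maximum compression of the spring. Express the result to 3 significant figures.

All KE is stored as spring PE at maximum compression: ½mv² = ½kx²
x = v√(m/k) = 2.09 × √(53.6/5840) = 0.2002 m

x = 0.200 m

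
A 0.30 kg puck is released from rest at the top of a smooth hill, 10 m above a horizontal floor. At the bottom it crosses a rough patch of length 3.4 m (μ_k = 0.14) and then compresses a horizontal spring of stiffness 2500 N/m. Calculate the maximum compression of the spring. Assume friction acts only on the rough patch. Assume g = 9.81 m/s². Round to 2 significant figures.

Initial energy: E₁ = mgh = (0.30)(9.81)(10) = 29.430 J
Friction removes W_f = μ_k mg d = (0.14)(0.30)(9.81)(3.4) = 1.401 J
Energy reaching the spring: E = 29.430 − 1.401 = 28.029 J
At max compression ½kx² = E ⇒ x = √(2E/k) = √(2 × 28.029/2500) = 0.1497 m

x = 0.15 m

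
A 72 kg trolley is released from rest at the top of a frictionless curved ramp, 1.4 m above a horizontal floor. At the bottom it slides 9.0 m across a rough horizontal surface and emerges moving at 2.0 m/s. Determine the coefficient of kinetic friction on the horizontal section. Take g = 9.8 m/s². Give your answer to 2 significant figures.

μ_k = 0.13

Energy at the top = energy at the end + work done against friction:
mgh = ½mv² + μ_k m g d
mgh = 987.84 J; ½mv² = 144.00 J
W_f = 987.84 − 144.00 = 843.8 J
μ_k = W_f/(mg·d) = 843.8/(705.6 × 9.0) = 0.1329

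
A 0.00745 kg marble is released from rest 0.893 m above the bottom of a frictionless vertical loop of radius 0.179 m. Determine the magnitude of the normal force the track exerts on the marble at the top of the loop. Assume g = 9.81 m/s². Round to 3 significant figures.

Energy from release to top (height 2r): mgh = ½mv_top² + mg(2r)
v_top² = 2g(h − 2r) = 2(9.81)(0.893 − 0.3580) = 10.497 m²/s²
At the top, both N and weight point toward the centre: N + mg = mv_top²/r
N = m(v_top²/r − g) = 0.00745(10.497/0.179 − 9.81) = 0.3638 N

N = 0.364 N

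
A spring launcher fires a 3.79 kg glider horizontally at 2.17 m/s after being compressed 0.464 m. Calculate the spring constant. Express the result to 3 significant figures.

k = 82.9 N/m

½kx² = ½mv²
k = mv²/x² = (3.79)(2.17)²/(0.464)² = 82.89 N/m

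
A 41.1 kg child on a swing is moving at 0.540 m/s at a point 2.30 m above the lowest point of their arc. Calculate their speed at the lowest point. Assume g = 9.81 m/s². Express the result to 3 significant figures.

By conservation of mechanical energy, ½mv₀² + mgh = ½mv²
The mass cancels from both sides.
v² = v₀² + 2gh = (0.540)² + 2(9.81)(2.30) = 45.418
v = √45.418 = 6.739 m/s

v = 6.74 m/s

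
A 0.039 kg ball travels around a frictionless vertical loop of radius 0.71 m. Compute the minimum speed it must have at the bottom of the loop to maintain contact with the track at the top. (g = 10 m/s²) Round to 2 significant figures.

v = 6.0 m/s

At the top: mg = mv_top²/r ⇒ v_top² = gr = 7.100 m²/s²
Energy from bottom to top (height 2r): ½mv_bot² = ½mv_top² + mg(2r)
v_bot² = gr + 4gr = 5gr = 35.50
v_bot = √(5gr) = 5.958 m/s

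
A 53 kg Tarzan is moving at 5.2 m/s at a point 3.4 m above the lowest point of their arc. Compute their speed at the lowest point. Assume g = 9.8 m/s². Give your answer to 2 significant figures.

v = 9.7 m/s

By conservation of mechanical energy, ½mv₀² + mgh = ½mv²
The mass cancels from both sides.
v² = v₀² + 2gh = (5.2)² + 2(9.8)(3.4) = 93.680
v = √93.680 = 9.679 m/s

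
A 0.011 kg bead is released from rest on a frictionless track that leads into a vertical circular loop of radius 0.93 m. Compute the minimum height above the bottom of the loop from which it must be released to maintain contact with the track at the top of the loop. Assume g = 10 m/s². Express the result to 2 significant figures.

h = 2.3 m

At the top, for minimum speed gravity alone supplies the centripetal force: mg = mv_top²/r ⇒ v_top² = gr = 9.300 m²/s²
Energy conservation from release height h to the top (height 2r): mgh = ½mv_top² + mg(2r)
h = v_top²/(2g) + 2r = r/2 + 2r = 5r/2 = 2.325 m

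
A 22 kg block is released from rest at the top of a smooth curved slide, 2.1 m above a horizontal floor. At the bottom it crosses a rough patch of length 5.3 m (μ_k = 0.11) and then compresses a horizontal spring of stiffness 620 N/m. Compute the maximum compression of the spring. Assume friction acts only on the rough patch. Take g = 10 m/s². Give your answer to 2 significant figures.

x = 1.0 m

Initial energy: E₁ = mgh = (22)(10)(2.1) = 462.00 J
Friction removes W_f = μ_k mg d = (0.11)(22)(10)(5.3) = 128.3 J
Energy reaching the spring: E = 462.00 − 128.3 = 333.74 J
At max compression ½kx² = E ⇒ x = √(2E/k) = √(2 × 333.74/620) = 1.038 m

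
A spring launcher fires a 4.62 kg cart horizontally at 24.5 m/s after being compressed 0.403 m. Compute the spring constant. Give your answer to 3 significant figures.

Energy stored in the spring equals the launch KE: ½kx² = ½mv²
k = mv²/x² = (4.62)(24.5)²/(0.403)² = 17075 N/m

k = 17100 N/m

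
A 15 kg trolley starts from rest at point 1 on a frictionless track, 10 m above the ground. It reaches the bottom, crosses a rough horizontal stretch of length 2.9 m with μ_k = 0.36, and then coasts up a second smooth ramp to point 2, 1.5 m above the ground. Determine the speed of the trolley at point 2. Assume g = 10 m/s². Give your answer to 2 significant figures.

v = 12 m/s

Energy at 1: mgh₁ = (15)(10)(10) = 1500.0 J
Friction loss: W_f = μ_k mg d = 156.6 J
At 2: ½mv² + mgh₂ = mgh₁ − W_f
½mv² = 1500.0 − 156.6 − 225.00 = 1118.4 J
v = √(2 × 1118.4/15) = 12.21 m/s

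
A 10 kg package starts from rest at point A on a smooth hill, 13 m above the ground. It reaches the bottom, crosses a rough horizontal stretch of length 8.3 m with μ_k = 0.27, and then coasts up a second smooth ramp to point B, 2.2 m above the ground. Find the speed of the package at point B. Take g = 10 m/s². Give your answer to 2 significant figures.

Energy at A: mgh₁ = (10)(10)(13) = 1300.0 J
Friction loss: W_f = μ_k mg d = 224.1 J
At B: ½mv² + mgh₂ = mgh₁ − W_f
½mv² = 1300.0 − 224.1 − 220.00 = 855.90 J
v = √(2 × 855.90/10) = 13.08 m/s

v = 13 m/s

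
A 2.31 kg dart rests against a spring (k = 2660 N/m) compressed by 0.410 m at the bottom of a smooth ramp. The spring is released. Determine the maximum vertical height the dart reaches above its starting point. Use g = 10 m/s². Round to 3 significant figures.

h = 9.68 m

All spring PE becomes gravitational PE at the highest point: ½kx² = mgh
h = kx²/(2mg) = (2660)(0.410)²/(2 × 2.31 × 10) = 9.678 m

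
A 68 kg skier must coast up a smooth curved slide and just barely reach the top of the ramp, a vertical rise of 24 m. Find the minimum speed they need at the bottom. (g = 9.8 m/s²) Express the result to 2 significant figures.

v = 22 m/s

At the top they are momentarily at rest, so all KE converts to PE: ½mv² = mgh
v = √(2gh) = √(2 × 9.8 × 24) = 21.69 m/s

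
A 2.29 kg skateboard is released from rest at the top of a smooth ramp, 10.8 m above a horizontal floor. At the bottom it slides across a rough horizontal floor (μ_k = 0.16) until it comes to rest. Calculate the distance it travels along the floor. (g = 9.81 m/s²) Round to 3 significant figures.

Applying the work–energy principle:
At rest all PE has been dissipated by friction: mgh = μ_k m g d
d = h/μ_k = 10.8/0.16 = 67.50 m

d = 67.5 m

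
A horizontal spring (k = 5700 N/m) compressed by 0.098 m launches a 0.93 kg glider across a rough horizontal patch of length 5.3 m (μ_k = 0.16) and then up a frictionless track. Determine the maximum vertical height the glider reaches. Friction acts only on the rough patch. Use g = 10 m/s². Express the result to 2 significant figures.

Spring energy: E₀ = ½kx² = ½(5700)(0.098)² = 27.371 J
Friction: W_f = μ_k mg d = (0.16)(0.93)(10)(5.3) = 7.886 J
Energy at base of ramp: E = 27.371 − 7.886 = 19.485 J
At max height all remaining energy is PE: mgh = E ⇒ h = E/(mg) = 19.485/(0.93 × 10) = 2.095 m

h = 2.1 m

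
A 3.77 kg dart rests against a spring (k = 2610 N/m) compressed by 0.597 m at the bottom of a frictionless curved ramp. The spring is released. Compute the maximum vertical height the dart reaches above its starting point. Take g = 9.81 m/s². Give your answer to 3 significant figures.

h = 12.6 m

At maximum height the dart is at rest, so ½kx² = mgh
h = kx²/(2mg) = (2610)(0.597)²/(2 × 3.77 × 9.81) = 12.58 m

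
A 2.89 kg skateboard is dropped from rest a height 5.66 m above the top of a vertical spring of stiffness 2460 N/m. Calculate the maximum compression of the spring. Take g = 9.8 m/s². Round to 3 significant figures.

x = 0.373 m

Take the reference level at the top of the uncompressed spring. At max compression the skateboard has fallen H + x and is momentarily at rest:
mg(H + x) = ½kx²
½(2460)x² − (2.89)(9.8)x − (2.89)(9.8)(5.66) = 0
1230x² − 28.32x − 160.3 = 0
x = [28.32 + √(802.1 + 788688)]/(2 × 1230) = 0.3727 m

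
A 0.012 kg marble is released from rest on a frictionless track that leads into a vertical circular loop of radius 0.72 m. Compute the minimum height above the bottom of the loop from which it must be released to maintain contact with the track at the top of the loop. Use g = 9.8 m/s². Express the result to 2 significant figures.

At the top, for minimum speed gravity alone supplies the centripetal force: mg = mv_top²/r ⇒ v_top² = gr = 7.056 m²/s²
Energy conservation from release height h to the top (height 2r): mgh = ½mv_top² + mg(2r)
h = v_top²/(2g) + 2r = r/2 + 2r = 5r/2 = 1.800 m

h = 1.8 m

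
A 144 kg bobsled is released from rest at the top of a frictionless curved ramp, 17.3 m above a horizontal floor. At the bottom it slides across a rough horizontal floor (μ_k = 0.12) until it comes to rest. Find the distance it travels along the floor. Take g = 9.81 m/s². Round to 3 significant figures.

Energy bookkeeping (friction removes W_f = μ_k N d):
At rest all PE has been dissipated by friction: mgh = μ_k m g d
d = h/μ_k = 17.3/0.12 = 144.2 m

d = 144 m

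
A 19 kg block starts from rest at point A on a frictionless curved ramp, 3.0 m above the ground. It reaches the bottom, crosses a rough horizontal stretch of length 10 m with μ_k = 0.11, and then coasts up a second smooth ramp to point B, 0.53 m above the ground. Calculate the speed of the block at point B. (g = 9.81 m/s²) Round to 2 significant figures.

v = 5.2 m/s

Energy at A: mgh₁ = (19)(9.81)(3.0) = 559.17 J
Friction loss: W_f = μ_k mg d = 205.0 J
At B: ½mv² + mgh₂ = mgh₁ − W_f
½mv² = 559.17 − 205.0 − 98.787 = 255.35 J
v = √(2 × 255.35/19) = 5.185 m/s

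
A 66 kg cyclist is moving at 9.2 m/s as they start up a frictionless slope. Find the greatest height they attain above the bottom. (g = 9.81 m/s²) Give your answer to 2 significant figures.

By energy conservation, ½mv² = mgh
h = v²/(2g) = 9.2²/(2 × 9.81) = 4.314 m

h = 4.3 m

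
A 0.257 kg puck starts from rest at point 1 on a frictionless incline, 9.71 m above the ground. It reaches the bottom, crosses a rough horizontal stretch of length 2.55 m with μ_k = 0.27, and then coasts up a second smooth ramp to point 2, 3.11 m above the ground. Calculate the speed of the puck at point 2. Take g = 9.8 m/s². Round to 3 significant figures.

Energy at 1: mgh₁ = (0.257)(9.8)(9.71) = 24.456 J
Friction loss: W_f = μ_k mg d = 1.734 J
At 2: ½mv² + mgh₂ = mgh₁ − W_f
½mv² = 24.456 − 1.734 − 7.8328 = 14.889 J
v = √(2 × 14.889/0.257) = 10.76 m/s

v = 10.8 m/s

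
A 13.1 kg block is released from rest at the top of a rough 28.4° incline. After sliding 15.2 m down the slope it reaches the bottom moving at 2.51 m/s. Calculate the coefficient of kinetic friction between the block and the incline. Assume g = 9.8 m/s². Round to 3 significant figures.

mgh = ½mv² + μ_k (mg cosθ) L, with h = L sinθ
mgL sinθ = 928.12 J; ½mv² = 41.266 J
W_f = 928.12 − 41.266 = 886.9 J
μ_k = W_f/(mg cosθ · L) = 886.9/(112.9 × 15.2) = 0.5167

μ_k = 0.517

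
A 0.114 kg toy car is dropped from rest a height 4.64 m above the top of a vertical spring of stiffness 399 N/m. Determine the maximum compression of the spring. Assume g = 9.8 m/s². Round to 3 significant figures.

Measuring PE from the top of the relaxed spring, at max compression the car has dropped H + x with zero KE, so:
mg(H + x) = ½kx²
½(399)x² − (0.114)(9.8)x − (0.114)(9.8)(4.64) = 0
199.5x² − 1.117x − 5.184 = 0
x = [1.117 + √(1.248 + 4136.7)]/(2 × 199.5) = 0.1640 m

x = 0.164 m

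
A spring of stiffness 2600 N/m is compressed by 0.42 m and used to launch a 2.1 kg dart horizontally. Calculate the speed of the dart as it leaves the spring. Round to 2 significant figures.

Spring PE converts entirely to kinetic energy: ½kx² = ½mv²
v = x√(k/m) = 0.42 × √(2600/2.1) = 14.78 m/s

v = 15 m/s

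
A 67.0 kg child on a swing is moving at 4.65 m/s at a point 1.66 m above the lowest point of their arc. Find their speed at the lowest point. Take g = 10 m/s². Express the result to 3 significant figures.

v = 7.40 m/s

Mechanical energy is conserved (no friction): ½mv₀² + mgh = ½mv²
v² = v₀² + 2gh = (4.65)² + 2(10)(1.66) = 54.822
v = √54.822 = 7.404 m/s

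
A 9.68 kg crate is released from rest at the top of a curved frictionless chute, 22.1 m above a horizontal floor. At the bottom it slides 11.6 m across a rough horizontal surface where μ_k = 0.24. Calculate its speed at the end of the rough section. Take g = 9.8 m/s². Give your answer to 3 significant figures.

v = 19.5 m/s

Energy bookkeeping (friction removes W_f = μ_k N d):
mgh = ½mv² + μ_k m g d
W_f = μ_k mg d = (0.24)(9.68)(9.8)(11.6) = 264.1 J
½mv² = mgh − W_f = 2096.5 − 264.1 = 1832.4 J
v = √(2 × 1832.4/9.68) = 19.46 m/s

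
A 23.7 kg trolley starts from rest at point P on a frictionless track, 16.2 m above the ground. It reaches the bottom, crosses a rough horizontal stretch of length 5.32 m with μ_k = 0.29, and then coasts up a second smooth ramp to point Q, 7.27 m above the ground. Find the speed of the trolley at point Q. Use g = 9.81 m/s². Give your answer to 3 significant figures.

Energy at P: mgh₁ = (23.7)(9.81)(16.2) = 3766.5 J
Friction loss: W_f = μ_k mg d = 358.7 J
At Q: ½mv² + mgh₂ = mgh₁ − W_f
½mv² = 3766.5 − 358.7 − 1690.3 = 1717.5 J
v = √(2 × 1717.5/23.7) = 12.04 m/s

v = 12.0 m/s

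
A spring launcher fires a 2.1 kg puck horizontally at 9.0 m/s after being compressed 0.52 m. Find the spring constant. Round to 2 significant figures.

Spring PE at full compression equals KE at release: ½kx² = ½mv²
k = mv²/x² = (2.1)(9.0)²/(0.52)² = 629.1 N/m

k = 630 N/m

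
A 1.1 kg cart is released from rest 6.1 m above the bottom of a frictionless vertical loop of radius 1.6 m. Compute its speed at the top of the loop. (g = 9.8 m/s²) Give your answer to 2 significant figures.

Energy conservation: mgh = ½mv_top² + mg(2r)
v_top² = 2g(h − 2r) = 2(9.8)(6.1 − 3.200) = 56.84
v_top = 7.539 m/s

v = 7.5 m/s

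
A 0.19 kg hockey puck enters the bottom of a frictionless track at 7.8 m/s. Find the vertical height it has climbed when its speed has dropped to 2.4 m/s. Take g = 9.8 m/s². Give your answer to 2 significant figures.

Conservation of energy: ½mv₁² = ½mv₂² + mgh
h = (v₁² − v₂²)/(2g) = (7.8² − 2.4²)/(2 × 9.8) = 2.810 m

h = 2.8 m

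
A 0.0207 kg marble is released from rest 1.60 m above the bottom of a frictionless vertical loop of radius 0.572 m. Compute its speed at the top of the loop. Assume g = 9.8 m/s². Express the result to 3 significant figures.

Energy conservation: mgh = ½mv_top² + mg(2r)
v_top² = 2g(h − 2r) = 2(9.8)(1.60 − 1.144) = 8.938
v_top = 2.990 m/s

v = 2.99 m/s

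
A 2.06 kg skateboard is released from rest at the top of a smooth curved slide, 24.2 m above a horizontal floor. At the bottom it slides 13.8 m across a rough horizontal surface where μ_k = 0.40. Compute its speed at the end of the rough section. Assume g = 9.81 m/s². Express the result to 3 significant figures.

Energy at the top = energy at the end + work done against friction:
mgh = ½mv² + μ_k m g d
W_f = μ_k mg d = (0.40)(2.06)(9.81)(13.8) = 111.6 J
½mv² = mgh − W_f = 489.05 − 111.6 = 377.50 J
v = √(2 × 377.50/2.06) = 19.14 m/s

v = 19.1 m/s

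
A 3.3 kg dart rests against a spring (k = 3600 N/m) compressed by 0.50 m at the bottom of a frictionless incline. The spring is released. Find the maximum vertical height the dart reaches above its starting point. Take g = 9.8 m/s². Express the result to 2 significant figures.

At maximum height the dart is at rest, so ½kx² = mgh
h = kx²/(2mg) = (3600)(0.50)²/(2 × 3.3 × 9.8) = 13.91 m

h = 14 m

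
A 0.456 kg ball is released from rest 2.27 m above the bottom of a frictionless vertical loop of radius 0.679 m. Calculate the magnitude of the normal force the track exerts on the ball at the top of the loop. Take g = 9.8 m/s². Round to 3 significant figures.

N = 7.54 N

Energy from release to top (height 2r): mgh = ½mv_top² + mg(2r)
v_top² = 2g(h − 2r) = 2(9.8)(2.27 − 1.358) = 17.875 m²/s²
At the top, both N and weight point toward the centre: N + mg = mv_top²/r
N = m(v_top²/r − g) = 0.456(17.875/0.679 − 9.8) = 7.536 N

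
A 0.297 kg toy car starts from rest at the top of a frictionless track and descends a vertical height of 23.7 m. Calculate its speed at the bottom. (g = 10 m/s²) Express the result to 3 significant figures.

Mechanical energy is conserved (no friction): mgh = ½mv²
The mass cancels from both sides.
v = √(2gh) = √(2 × 10 × 23.7) = √474.00 = 21.77 m/s

v = 21.8 m/s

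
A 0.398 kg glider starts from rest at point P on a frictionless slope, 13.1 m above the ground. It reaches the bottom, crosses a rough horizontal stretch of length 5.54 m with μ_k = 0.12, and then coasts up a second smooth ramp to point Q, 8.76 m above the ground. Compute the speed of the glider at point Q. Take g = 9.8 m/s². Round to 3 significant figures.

v = 8.49 m/s

Energy at P: mgh₁ = (0.398)(9.8)(13.1) = 51.095 J
Friction loss: W_f = μ_k mg d = 2.593 J
At Q: ½mv² + mgh₂ = mgh₁ − W_f
½mv² = 51.095 − 2.593 − 34.168 = 14.335 J
v = √(2 × 14.335/0.398) = 8.487 m/s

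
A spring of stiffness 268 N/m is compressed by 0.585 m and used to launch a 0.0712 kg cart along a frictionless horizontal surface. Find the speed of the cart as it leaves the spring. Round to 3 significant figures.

Spring PE converts entirely to kinetic energy: ½kx² = ½mv²
v = x√(k/m) = 0.585 × √(268/0.0712) = 35.89 m/s

v = 35.9 m/s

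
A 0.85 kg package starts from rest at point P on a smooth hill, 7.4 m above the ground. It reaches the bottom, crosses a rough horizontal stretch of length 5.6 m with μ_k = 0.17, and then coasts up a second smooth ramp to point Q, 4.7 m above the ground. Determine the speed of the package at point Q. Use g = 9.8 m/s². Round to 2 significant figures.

v = 5.9 m/s

Energy at P: mgh₁ = (0.85)(9.8)(7.4) = 61.642 J
Friction loss: W_f = μ_k mg d = 7.930 J
At Q: ½mv² + mgh₂ = mgh₁ − W_f
½mv² = 61.642 − 7.930 − 39.151 = 14.561 J
v = √(2 × 14.561/0.85) = 5.853 m/s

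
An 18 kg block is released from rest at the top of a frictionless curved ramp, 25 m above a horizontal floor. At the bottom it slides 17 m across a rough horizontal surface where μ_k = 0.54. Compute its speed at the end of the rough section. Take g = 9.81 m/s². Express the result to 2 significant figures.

Applying the work–energy principle:
mgh = ½mv² + μ_k m g d
W_f = μ_k mg d = (0.54)(18)(9.81)(17) = 1621 J
½mv² = mgh − W_f = 4414.5 − 1621 = 2793.5 J
v = √(2 × 2793.5/18) = 17.62 m/s

v = 18 m/s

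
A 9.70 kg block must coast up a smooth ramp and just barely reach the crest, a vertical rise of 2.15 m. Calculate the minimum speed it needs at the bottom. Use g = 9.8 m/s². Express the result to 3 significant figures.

v = 6.49 m/s

At the top it is momentarily at rest, so all KE converts to PE: ½mv² = mgh
v = √(2gh) = √(2 × 9.8 × 2.15) = 6.492 m/s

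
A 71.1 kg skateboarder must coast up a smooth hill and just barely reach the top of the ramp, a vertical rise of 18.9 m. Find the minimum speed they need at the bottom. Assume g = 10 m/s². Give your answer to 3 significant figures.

At the top they are momentarily at rest, so all KE converts to PE: ½mv² = mgh
v = √(2gh) = √(2 × 10 × 18.9) = 19.44 m/s

v = 19.4 m/s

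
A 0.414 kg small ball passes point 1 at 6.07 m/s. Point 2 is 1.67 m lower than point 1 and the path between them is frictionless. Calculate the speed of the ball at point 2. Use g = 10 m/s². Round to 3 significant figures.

v = 8.38 m/s

Equating total energy at the two states: ½mv₀² + mgh = ½mv²
v² = v₀² + 2gh = (6.07)² + 2(10)(1.67) = 70.245
v = √70.245 = 8.381 m/s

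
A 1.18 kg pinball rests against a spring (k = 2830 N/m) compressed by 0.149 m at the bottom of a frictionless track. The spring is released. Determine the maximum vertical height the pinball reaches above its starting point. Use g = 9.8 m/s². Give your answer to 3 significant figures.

Energy conservation from release to the highest point: ½kx² = mgh
h = kx²/(2mg) = (2830)(0.149)²/(2 × 1.18 × 9.8) = 2.717 m

h = 2.72 m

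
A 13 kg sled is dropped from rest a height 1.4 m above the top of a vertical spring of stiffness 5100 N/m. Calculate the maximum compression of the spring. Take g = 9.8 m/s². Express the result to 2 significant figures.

x = 0.29 m

Measuring PE from the top of the relaxed spring, at max compression the sled has dropped H + x with zero KE, so:
mg(H + x) = ½kx²
½(5100)x² − (13)(9.8)x − (13)(9.8)(1.4) = 0
2550x² − 127.4x − 178.4 = 0
x = [127.4 + √(16231 + 1.8193e+06)]/(2 × 2550) = 0.2906 m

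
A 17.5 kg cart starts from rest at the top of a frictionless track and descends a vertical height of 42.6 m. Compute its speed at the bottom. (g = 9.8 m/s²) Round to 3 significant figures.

v = 28.9 m/s

Energy conservation between the two points: mgh = ½mv²
The mass cancels from both sides.
v = √(2gh) = √(2 × 9.8 × 42.6) = √834.96 = 28.90 m/s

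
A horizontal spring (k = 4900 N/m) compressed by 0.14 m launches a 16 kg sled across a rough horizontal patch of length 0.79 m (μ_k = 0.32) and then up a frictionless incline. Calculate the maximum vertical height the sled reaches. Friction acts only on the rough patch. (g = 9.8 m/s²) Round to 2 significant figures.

Spring energy: E₀ = ½kx² = ½(4900)(0.14)² = 48.020 J
Friction: W_f = μ_k mg d = (0.32)(16)(9.8)(0.79) = 39.64 J
Energy at base of ramp: E = 48.020 − 39.64 = 8.3810 J
At max height all remaining energy is PE: mgh = E ⇒ h = E/(mg) = 8.3810/(16 × 9.8) = 0.05345 m

h = 0.053 m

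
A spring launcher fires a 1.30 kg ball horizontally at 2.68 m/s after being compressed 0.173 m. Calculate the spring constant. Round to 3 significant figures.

k = 312 N/m

Energy stored in the spring equals the launch KE: ½kx² = ½mv²
k = mv²/x² = (1.30)(2.68)²/(0.173)² = 312.0 N/m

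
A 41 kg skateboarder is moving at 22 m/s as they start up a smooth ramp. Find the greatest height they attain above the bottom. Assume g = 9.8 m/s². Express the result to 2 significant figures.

Setting KE at the bottom equal to PE gained: ½mv² = mgh
h = v²/(2g) = 22²/(2 × 9.8) = 24.69 m

h = 25 m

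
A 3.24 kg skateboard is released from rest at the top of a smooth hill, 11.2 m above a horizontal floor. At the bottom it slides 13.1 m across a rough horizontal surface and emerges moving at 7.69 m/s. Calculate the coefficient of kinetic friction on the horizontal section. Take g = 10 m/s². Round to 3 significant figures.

μ_k = 0.629

Energy bookkeeping (friction removes W_f = μ_k N d):
mgh = ½mv² + μ_k m g d
mgh = 362.88 J; ½mv² = 95.800 J
W_f = 362.88 − 95.800 = 267.1 J
μ_k = W_f/(mg·d) = 267.1/(32.40 × 13.1) = 0.6293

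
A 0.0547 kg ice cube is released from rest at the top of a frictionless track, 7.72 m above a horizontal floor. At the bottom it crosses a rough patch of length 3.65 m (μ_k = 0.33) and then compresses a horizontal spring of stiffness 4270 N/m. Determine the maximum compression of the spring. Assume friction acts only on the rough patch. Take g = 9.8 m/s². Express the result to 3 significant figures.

Initial energy: E₁ = mgh = (0.0547)(9.8)(7.72) = 4.1384 J
Friction removes W_f = μ_k mg d = (0.33)(0.0547)(9.8)(3.65) = 0.6457 J
Energy reaching the spring: E = 4.1384 − 0.6457 = 3.4927 J
At max compression ½kx² = E ⇒ x = √(2E/k) = √(2 × 3.4927/4270) = 0.04045 m

x = 0.0404 m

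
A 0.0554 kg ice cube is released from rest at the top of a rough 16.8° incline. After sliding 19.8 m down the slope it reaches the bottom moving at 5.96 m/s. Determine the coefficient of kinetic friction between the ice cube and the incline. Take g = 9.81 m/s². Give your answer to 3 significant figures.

μ_k = 0.206

The energy dissipated by friction is the PE lost minus the KE gained:
mgL sinθ = 3.1102 J; ½mv² = 0.98395 J
W_f = 3.1102 − 0.98395 = 2.126 J
μ_k = W_f/(mg cosθ · L) = 2.126/(0.5203 × 19.8) = 0.2064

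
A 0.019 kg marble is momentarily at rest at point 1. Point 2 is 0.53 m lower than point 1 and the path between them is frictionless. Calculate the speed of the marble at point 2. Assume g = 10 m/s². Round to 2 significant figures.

Equating total energy at the two states: mgh = ½mv²
v = √(2gh) = √(2 × 10 × 0.53) = √10.600 = 3.256 m/s

v = 3.3 m/s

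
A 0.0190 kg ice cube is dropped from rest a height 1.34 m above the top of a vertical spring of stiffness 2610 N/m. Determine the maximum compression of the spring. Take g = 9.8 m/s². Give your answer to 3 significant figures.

x = 0.0139 m

Take the reference level at the top of the uncompressed spring. At max compression the cube has fallen H + x and is momentarily at rest:
mg(H + x) = ½kx²
½(2610)x² − (0.0190)(9.8)x − (0.0190)(9.8)(1.34) = 0
1305x² − 0.1862x − 0.2495 = 0
x = [0.1862 + √(0.03467 + 1302.4)]/(2 × 1305) = 0.01390 m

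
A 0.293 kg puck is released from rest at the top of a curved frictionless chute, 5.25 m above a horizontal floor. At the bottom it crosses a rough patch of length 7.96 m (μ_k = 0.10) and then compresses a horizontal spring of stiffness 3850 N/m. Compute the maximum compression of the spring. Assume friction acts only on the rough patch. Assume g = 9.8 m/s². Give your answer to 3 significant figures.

Initial energy: E₁ = mgh = (0.293)(9.8)(5.25) = 15.075 J
Friction removes W_f = μ_k mg d = (0.10)(0.293)(9.8)(7.96) = 2.286 J
Energy reaching the spring: E = 15.075 − 2.286 = 12.789 J
At max compression ½kx² = E ⇒ x = √(2E/k) = √(2 × 12.789/3850) = 0.08151 m

x = 0.0815 m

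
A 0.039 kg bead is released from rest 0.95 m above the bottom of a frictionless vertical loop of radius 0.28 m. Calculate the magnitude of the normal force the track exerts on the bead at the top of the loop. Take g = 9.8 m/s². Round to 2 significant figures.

Energy from release to top (height 2r): mgh = ½mv_top² + mg(2r)
v_top² = 2g(h − 2r) = 2(9.8)(0.95 − 0.5600) = 7.6440 m²/s²
At the top, both N and weight point toward the centre: N + mg = mv_top²/r
N = m(v_top²/r − g) = 0.039(7.6440/0.28 − 9.8) = 0.6825 N

N = 0.68 N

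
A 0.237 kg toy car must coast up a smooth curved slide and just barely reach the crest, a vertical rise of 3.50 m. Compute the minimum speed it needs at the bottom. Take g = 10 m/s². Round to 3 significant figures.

At the top it is momentarily at rest, so all KE converts to PE: ½mv² = mgh
v = √(2gh) = √(2 × 10 × 3.50) = 8.367 m/s

v = 8.37 m/s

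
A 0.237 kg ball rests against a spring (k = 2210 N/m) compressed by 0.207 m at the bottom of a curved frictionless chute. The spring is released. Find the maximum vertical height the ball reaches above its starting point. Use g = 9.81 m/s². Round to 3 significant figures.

At maximum height the ball is at rest, so ½kx² = mgh
h = kx²/(2mg) = (2210)(0.207)²/(2 × 0.237 × 9.81) = 20.37 m

h = 20.4 m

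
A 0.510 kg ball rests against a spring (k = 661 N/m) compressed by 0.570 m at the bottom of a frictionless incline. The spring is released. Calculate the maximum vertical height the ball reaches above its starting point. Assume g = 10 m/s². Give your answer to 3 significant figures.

h = 21.1 m

At maximum height the ball is at rest, so ½kx² = mgh
h = kx²/(2mg) = (661)(0.570)²/(2 × 0.510 × 10) = 21.05 m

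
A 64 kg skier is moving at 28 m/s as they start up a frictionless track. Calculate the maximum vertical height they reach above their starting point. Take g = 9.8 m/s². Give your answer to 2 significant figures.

By energy conservation, ½mv² = mgh
h = v²/(2g) = 28²/(2 × 9.8) = 40.00 m

h = 40 m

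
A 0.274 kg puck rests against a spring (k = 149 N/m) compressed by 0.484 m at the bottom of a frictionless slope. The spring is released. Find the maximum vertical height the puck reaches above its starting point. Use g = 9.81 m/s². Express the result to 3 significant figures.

h = 6.49 m

All spring PE becomes gravitational PE at the highest point: ½kx² = mgh
h = kx²/(2mg) = (149)(0.484)²/(2 × 0.274 × 9.81) = 6.493 m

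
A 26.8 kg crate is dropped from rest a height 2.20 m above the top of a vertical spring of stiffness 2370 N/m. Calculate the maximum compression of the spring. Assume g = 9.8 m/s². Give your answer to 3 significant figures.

Let x be the compression. The total drop is H + x, and the crate is instantaneously at rest at max compression, so energy conservation gives:
mg(H + x) = ½kx²
½(2370)x² − (26.8)(9.8)x − (26.8)(9.8)(2.20) = 0
1185x² − 262.6x − 577.8 = 0
x = [262.6 + √(68980 + 2.7388e+06)]/(2 × 1185) = 0.8178 m

x = 0.818 m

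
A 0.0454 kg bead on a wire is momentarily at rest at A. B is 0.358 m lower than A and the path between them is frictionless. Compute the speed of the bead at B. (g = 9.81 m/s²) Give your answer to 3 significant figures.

v = 2.65 m/s

Mechanical energy is conserved (no friction): mgh = ½mv²
v = √(2gh) = √(2 × 9.81 × 0.358) = √7.0240 = 2.650 m/s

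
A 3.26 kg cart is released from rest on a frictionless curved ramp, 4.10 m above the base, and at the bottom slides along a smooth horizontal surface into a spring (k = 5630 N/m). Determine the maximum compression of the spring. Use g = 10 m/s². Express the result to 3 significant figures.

Gravitational PE at the top equals spring PE at max compression: mgh = ½kx²
x = √(2mgh/k) = √(2 × 3.26 × 10 × 4.10 / 5630) = 0.2179 m

x = 0.218 m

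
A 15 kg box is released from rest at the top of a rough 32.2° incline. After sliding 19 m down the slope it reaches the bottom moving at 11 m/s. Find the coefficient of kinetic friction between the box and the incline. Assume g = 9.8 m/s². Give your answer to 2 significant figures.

mgh = ½mv² + μ_k (mg cosθ) L, with h = L sinθ
mgL sinθ = 1488.3 J; ½mv² = 907.50 J
W_f = 1488.3 − 907.50 = 580.8 J
μ_k = W_f/(mg cosθ · L) = 580.8/(124.4 × 19) = 0.2458

μ_k = 0.25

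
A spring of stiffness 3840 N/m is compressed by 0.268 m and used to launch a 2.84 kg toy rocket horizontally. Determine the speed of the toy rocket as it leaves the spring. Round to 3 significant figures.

Spring PE converts entirely to kinetic energy: ½kx² = ½mv²
v = x√(k/m) = 0.268 × √(3840/2.84) = 9.855 m/s

v = 9.85 m/s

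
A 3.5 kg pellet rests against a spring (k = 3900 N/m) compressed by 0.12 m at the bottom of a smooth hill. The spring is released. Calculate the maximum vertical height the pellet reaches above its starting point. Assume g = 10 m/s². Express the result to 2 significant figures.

h = 0.80 m

Energy conservation from release to the highest point: ½kx² = mgh
h = kx²/(2mg) = (3900)(0.12)²/(2 × 3.5 × 10) = 0.8023 m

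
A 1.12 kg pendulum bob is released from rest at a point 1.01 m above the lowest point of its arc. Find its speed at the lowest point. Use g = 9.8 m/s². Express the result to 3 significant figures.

v = 4.45 m/s

By conservation of mechanical energy, mgh = ½mv²
v = √(2gh) = √(2 × 9.8 × 1.01) = √19.796 = 4.449 m/s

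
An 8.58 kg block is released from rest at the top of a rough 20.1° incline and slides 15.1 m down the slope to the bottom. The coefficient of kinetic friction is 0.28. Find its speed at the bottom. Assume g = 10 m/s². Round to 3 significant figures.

v = 4.94 m/s

Taking the bottom as reference, mgh = ½mv² + μ_k N L with h = L sinθ, N = mg cosθ:
mgh = mgL sinθ = (8.58)(10)(15.1)sin20.1° = 445.24 J
W_f = μ_k mg cosθ · L = (0.28)(8.58)(10)cos20.1°·15.1 = 340.7 J
½mv² = 445.24 − 340.7 = 104.57 J
v = √(2 × 104.57/8.58) = 4.937 m/s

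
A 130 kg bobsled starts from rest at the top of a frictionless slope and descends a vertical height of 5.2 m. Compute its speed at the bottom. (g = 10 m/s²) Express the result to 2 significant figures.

Energy conservation between the two points: mgh = ½mv²
v = √(2gh) = √(2 × 10 × 5.2) = √104.00 = 10.20 m/s

v = 10 m/s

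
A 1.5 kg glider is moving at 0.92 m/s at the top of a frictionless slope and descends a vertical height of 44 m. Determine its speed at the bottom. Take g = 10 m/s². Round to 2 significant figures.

v = 30 m/s

Equating total energy at the two states: ½mv₀² + mgh = ½mv²
v² = v₀² + 2gh = (0.92)² + 2(10)(44) = 880.85
v = √880.85 = 29.68 m/s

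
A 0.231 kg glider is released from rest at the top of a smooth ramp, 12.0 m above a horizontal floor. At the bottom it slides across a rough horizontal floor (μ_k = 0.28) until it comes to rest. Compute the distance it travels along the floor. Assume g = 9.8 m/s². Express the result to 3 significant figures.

Energy bookkeeping (friction removes W_f = μ_k N d):
At rest all PE has been dissipated by friction: mgh = μ_k m g d
d = h/μ_k = 12.0/0.28 = 42.86 m

d = 42.9 m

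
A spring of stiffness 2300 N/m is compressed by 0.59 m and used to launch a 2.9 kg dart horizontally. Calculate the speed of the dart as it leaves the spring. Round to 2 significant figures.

v = 17 m/s

Conservation of energy: ½kx² = ½mv²
v = x√(k/m) = 0.59 × √(2300/2.9) = 16.62 m/s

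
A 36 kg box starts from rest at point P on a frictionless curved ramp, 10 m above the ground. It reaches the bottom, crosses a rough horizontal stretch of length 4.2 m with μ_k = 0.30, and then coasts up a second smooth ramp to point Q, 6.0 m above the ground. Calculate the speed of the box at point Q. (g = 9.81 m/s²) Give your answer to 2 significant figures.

v = 7.3 m/s

Energy at P: mgh₁ = (36)(9.81)(10) = 3531.6 J
Friction loss: W_f = μ_k mg d = 445.0 J
At Q: ½mv² + mgh₂ = mgh₁ − W_f
½mv² = 3531.6 − 445.0 − 2119.0 = 967.66 J
v = √(2 × 967.66/36) = 7.332 m/s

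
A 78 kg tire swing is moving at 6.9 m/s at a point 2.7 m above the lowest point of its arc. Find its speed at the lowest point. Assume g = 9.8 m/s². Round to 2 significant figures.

By conservation of mechanical energy, ½mv₀² + mgh = ½mv²
v² = v₀² + 2gh = (6.9)² + 2(9.8)(2.7) = 100.53
v = √100.53 = 10.03 m/s

v = 10 m/s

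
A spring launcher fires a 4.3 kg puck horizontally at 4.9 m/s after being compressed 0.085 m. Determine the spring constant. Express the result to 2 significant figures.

k = 14000 N/m

Spring PE at full compression equals KE at release: ½kx² = ½mv²
k = mv²/x² = (4.3)(4.9)²/(0.085)² = 14290 N/m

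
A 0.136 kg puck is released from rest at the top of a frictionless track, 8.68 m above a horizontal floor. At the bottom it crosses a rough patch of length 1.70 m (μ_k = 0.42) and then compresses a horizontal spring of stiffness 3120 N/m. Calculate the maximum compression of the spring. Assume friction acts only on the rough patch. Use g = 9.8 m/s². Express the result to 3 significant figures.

x = 0.0825 m

Initial energy: E₁ = mgh = (0.136)(9.8)(8.68) = 11.569 J
Friction removes W_f = μ_k mg d = (0.42)(0.136)(9.8)(1.70) = 0.9516 J
Energy reaching the spring: E = 11.569 − 0.9516 = 10.617 J
At max compression ½kx² = E ⇒ x = √(2E/k) = √(2 × 10.617/3120) = 0.08250 m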